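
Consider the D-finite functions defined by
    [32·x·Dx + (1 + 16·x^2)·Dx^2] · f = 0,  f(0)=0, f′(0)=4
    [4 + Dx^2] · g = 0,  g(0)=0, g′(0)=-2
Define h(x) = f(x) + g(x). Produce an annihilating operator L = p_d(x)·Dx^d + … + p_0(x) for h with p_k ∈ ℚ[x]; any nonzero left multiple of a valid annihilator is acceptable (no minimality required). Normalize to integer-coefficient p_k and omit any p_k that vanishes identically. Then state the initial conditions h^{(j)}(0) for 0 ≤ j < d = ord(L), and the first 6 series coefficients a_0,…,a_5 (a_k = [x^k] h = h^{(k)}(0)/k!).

f: a_k = 0, 4, 0, -64/3, 0, 1024/5, …
g: a_k = 0, -2, 0, 4/3, 0, -4/15, …
f+g: L₀ = lclm(L_f,L_g), ord ≤ 2+2.
L = (-6016·x + 102400·x^3 + 32768·x^5)·Dx + (-28 + 1216·x^2 + 27648·x^4 + 16384·x^6)·Dx^2 + (-1504·x + 25600·x^3 + 8192·x^5)·Dx^3 + (-7 + 304·x^2 + 6912·x^4 + 4096·x^6)·Dx^4  (order 4).
h: a_k = 0, 2, 0, -20, 0, 3068/15, …
ICs: h(0) = 0, h′(0) = 2, h′′(0) = 0, h′′′(0) = -120.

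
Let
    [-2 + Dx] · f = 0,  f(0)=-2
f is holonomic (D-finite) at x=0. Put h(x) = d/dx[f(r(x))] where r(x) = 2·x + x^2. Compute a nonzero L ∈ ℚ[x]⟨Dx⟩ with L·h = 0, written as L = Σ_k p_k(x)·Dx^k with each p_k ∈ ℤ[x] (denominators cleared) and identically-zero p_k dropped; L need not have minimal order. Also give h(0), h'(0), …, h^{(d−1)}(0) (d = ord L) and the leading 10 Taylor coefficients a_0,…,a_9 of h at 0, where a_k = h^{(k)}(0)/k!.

L = (5 + 8·x + 4·x^2) + (-1 - x)·Dx  (order 1).
h: a_k = -8, -40, -112, -688/3, -1136/3, -7984/15, -5920/9, -230176/315, -233488/315, -281392/405, …
ICs: h(0) = -8.

f: a_k = -2, -4, -4, -8/3, -4/3, -8/15, -8/45, -16/315, -4/315, -8/2835, …
Substitute x→r, Dx→(1/r')Dx; clear ⇒ L₀.
h=h₀': d/dx-closure on L₀ ⇒ L.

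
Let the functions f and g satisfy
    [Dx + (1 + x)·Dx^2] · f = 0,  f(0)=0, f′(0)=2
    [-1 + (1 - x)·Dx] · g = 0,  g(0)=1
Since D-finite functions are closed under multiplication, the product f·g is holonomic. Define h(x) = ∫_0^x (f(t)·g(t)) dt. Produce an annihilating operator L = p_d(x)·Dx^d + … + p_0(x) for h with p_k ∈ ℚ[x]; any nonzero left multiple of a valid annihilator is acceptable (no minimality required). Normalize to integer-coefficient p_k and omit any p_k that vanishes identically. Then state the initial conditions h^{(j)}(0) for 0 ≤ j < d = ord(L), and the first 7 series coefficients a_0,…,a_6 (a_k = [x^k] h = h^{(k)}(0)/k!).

L = Dx + (1 + 3·x)·Dx^2 + (-1 + x^2)·Dx^3  (order 3).
h: a_k = 0, 0, 1, 1/3, 5/12, 7/30, 47/180, …
ICs: h(0) = 0, h′(0) = 0, h′′(0) = 2.

f: a_k = 0, 2, -1, 2/3, -1/2, 2/5, -1/3, …
g: a_k = 1, 1, 1, 1, 1, 1, 1, …
h₀=f·g: eliminate ⇒ L₀, order ≤ 2·1.
h=∫h₀ ⇒ L = L₀·Dx.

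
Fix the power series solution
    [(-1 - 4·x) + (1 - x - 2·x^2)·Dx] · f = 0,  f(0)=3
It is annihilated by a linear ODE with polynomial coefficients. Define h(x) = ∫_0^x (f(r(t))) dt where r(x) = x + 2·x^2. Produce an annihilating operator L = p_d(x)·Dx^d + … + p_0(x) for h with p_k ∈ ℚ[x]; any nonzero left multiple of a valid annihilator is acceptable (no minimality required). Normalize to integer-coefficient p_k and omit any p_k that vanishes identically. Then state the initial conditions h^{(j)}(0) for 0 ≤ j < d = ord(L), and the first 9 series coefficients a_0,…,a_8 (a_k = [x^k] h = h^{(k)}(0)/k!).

L = (1 + 8·x + 24·x^2 + 32·x^3)·Dx + (-1 + x + 4·x^2 + 8·x^3 + 8·x^4)·Dx^2  (order 2).
h: a_k = 0, 3, 3/2, 5, 51/4, 159/5, 169/2, 1671/7, 5379/8, …
ICs: h(0) = 0, h′(0) = 3.

f: a_k = 3, 3, 9, 15, 33, 63, 129, 255, 513, …
f∘r: x↦r, Dx↦Dx/r' in L_f ⇒ L₀.
h=∫₀ˣh₀: take L = L₀·Dx.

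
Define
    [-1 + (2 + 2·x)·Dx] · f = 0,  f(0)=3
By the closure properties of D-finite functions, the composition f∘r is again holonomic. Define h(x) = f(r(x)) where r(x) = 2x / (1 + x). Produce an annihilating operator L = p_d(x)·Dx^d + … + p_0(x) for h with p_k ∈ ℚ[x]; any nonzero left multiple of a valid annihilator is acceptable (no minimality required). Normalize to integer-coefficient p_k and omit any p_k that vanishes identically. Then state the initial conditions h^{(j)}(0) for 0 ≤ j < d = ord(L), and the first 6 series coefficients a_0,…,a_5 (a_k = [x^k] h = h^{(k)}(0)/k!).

f: a_k = 3, 3/2, -3/8, 3/16, -15/128, 21/256, …
L₀ from L_f via x↦r, Dx↦r'^{-1}Dx.
L = -1 + (1 + 4·x + 3·x^2)·Dx  (order 1).
h: a_k = 3, 3, -9/2, 15/2, -111/8, 225/8, …
ICs: h(0) = 3.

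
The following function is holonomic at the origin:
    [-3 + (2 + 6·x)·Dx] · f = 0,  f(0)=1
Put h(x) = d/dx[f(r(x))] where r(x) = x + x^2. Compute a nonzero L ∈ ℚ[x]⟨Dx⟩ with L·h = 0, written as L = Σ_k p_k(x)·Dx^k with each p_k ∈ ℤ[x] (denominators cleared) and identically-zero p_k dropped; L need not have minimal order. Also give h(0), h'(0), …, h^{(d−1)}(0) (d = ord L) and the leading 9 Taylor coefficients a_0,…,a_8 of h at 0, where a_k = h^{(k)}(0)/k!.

L = 1 + (-2 - 10·x - 18·x^2 - 12·x^3)·Dx  (order 1).
h: a_k = 3/2, 3/4, -27/16, 99/32, -1215/256, 2997/512, -9639/2048, -6237/4096, 1073817/65536, …
ICs: h(0) = 3/2.

f: a_k = 1, 3/2, -9/8, 27/16, -405/128, 1701/256, -15309/1024, 72171/2048, -2814669/32768, …
Substitute x→r, Dx→(1/r')Dx; clear ⇒ L₀.
h=h₀': d/dx-closure on L₀ ⇒ L.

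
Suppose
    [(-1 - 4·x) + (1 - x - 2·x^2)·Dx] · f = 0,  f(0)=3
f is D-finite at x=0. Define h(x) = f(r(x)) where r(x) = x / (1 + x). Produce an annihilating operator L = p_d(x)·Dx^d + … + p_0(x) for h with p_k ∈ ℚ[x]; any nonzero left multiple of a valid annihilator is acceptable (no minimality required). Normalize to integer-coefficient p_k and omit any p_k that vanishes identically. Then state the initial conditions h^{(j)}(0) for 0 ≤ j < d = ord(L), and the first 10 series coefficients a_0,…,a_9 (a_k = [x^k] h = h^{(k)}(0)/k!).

L = (1 + 5·x) + (-1 - 2·x + x^2 + 2·x^3)·Dx  (order 1).
h: a_k = 3, 3, 6, 0, 12, -12, 36, -60, 132, -252, …
ICs: h(0) = 3.

f: a_k = 3, 3, 9, 15, 33, 63, 129, 255, 513, 1023, …
L₀ from L_f via x↦r, Dx↦r'^{-1}Dx.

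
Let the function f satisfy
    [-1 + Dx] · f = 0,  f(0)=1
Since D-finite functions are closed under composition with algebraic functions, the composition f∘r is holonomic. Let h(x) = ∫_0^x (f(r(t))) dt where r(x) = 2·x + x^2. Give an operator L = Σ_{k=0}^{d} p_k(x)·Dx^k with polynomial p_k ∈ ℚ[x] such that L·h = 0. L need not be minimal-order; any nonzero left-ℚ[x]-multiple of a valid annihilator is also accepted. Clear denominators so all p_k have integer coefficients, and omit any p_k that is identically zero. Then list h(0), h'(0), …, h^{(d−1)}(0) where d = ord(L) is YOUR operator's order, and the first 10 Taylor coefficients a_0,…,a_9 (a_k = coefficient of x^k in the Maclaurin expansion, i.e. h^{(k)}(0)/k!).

f: a_k = 1, 1, 1/2, 1/6, 1/24, 1/120, 1/720, 1/5040, 1/40320, 1/362880, …
f∘r: x↦r, Dx↦Dx/r' in L_f ⇒ L₀.
Integrate: L := L₀·Dx.
L = (-2 - 2·x)·Dx + Dx^2  (order 2).
h: a_k = 0, 1, 1, 1, 5/6, 19/30, 13/30, 173/630, 407/2520, 5/56, …
ICs: h(0) = 0, h′(0) = 1.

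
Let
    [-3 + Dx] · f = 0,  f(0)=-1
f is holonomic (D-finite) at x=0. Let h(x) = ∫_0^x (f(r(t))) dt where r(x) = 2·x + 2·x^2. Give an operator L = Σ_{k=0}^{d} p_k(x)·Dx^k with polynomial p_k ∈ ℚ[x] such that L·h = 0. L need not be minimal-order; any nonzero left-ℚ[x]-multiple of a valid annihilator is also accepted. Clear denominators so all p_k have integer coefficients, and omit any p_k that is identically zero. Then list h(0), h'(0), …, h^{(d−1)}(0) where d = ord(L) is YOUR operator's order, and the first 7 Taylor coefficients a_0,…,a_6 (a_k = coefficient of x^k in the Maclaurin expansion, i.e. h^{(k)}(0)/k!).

f: a_k = -1, -3, -9/2, -9/2, -27/8, -81/40, -81/80, …
f∘r: x↦r, Dx↦Dx/r' in L_f ⇒ L₀.
Integrate: L := L₀·Dx.
L = (-6 - 12·x)·Dx + Dx^2  (order 2).
h: a_k = 0, -1, -3, -8, -18, -36, -324/5, …
ICs: h(0) = 0, h′(0) = -1.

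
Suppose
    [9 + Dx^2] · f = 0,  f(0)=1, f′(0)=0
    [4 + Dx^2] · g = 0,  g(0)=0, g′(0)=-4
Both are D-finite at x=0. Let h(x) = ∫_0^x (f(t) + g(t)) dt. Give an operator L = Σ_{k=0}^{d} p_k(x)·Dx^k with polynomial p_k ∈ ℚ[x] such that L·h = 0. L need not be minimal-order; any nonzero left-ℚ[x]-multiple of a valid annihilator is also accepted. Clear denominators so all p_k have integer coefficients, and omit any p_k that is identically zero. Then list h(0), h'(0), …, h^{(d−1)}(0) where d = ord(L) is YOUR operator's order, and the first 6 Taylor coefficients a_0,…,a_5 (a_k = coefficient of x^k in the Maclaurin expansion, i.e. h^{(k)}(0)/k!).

L = 36·Dx + 13·Dx^3 + Dx^5  (order 5).
h: a_k = 0, 1, -2, -3/2, 2/3, 27/40, …
ICs: h(0) = 0, h′(0) = 1, h′′(0) = -4, h′′′(0) = -9, h′′′′(0) = 16.

f: a_k = 1, 0, -9/2, 0, 27/8, 0, …
g: a_k = 0, -4, 0, 8/3, 0, -8/15, …
h₀=f+g: left-lcm gives L₀, ord ≤ 4.
h=∫₀ˣh₀: take L = L₀·Dx.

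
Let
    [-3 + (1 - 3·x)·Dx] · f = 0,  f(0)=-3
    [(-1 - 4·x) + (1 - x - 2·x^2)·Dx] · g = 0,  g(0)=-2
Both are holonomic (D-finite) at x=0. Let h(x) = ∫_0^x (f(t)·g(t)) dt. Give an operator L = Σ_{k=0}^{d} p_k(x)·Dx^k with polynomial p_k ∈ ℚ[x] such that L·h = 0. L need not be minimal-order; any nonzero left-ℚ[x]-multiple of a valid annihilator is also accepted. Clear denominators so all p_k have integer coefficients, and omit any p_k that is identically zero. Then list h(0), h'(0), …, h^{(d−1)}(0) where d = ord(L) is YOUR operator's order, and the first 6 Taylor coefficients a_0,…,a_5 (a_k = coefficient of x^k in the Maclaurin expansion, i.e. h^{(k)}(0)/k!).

L = (-4 + 2·x + 18·x^2)·Dx + (1 - 4·x + x^2 + 6·x^3)·Dx^2  (order 2).
h: a_k = 0, 6, 12, 30, 75, 966/5, …
ICs: h(0) = 0, h′(0) = 6.

f: a_k = -3, -9, -27, -81, -243, -729, …
g: a_k = -2, -2, -6, -10, -22, -42, …
Sym-product of L_f,L_g gives L₀ (≤ ord 1).
∫: right-multiply L₀ by Dx.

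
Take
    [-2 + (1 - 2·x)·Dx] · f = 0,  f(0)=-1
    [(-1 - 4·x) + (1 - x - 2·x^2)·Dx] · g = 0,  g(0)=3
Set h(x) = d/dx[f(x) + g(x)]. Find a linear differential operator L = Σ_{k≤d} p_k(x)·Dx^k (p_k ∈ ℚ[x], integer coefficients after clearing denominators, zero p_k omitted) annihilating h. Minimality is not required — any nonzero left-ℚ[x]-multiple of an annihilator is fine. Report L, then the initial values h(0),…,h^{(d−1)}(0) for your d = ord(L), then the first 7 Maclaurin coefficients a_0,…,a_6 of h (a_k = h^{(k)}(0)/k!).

f: a_k = -1, -2, -4, -8, -16, -32, -64, …
g: a_k = 3, 3, 9, 15, 33, 63, 129, …
Weyl lclm of L_f,L_g ⇒ L₀ (ord ≤ 2).
h₀' ⇒ L via d/dx closure of L₀.
L = 12 + (3 + 12·x)·Dx + (-1 + x + 2·x^2)·Dx^2  (order 2).
h: a_k = 1, 10, 21, 68, 155, 390, 889, …
ICs: h(0) = 1, h′(0) = 10.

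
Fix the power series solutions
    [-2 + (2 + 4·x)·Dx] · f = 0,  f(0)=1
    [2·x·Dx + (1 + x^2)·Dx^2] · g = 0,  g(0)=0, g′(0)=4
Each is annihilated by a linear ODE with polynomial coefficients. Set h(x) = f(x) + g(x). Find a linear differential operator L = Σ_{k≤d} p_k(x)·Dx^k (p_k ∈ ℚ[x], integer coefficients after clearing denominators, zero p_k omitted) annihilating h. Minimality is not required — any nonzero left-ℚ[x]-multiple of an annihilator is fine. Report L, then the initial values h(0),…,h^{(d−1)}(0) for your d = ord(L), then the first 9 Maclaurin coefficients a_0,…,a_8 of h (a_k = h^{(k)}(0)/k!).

f: a_k = 1, 1, -1/2, 1/2, -5/8, 7/8, -21/16, 33/16, -429/128, …
g: a_k = 0, 4, 0, -4/3, 0, 4/5, 0, -4/7, 0, …
Weyl lclm of L_f,L_g ⇒ L₀ (ord ≤ 3).
L = (-2 - 10·x + 6·x^2 + 6·x^3)·Dx + (-5 - 8·x - 8·x^2 + 24·x^3 + 21·x^4)·Dx^2 + (-1 + 6·x^2 + 6·x^3 + 7·x^4 + 6·x^5)·Dx^3  (order 3).
h: a_k = 1, 5, -1/2, -5/6, -5/8, 67/40, -21/16, 167/112, -429/128, …
ICs: h(0) = 1, h′(0) = 5, h′′(0) = -1.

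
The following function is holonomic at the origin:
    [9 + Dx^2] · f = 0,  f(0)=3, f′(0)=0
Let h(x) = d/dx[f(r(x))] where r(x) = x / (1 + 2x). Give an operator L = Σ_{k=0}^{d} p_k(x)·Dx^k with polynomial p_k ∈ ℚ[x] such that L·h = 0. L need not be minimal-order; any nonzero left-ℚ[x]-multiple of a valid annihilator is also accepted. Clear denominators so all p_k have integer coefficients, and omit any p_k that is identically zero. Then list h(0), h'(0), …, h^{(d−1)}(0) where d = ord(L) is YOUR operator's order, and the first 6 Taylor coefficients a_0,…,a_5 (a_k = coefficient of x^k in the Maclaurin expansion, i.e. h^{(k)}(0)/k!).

f: a_k = 3, 0, -27/2, 0, 81/8, 0, …
Change of var in L_f (x↦r) gives L₀.
h=h₀': d/dx-closure on L₀ ⇒ L.
L = (33 + 96·x + 96·x^2) + (12 + 72·x + 144·x^2 + 96·x^3)·Dx + (1 + 8·x + 24·x^2 + 32·x^3 + 16·x^4)·Dx^2  (order 2).
h: a_k = 0, -27, 162, -1215/2, 1755, -162729/40, …
ICs: h(0) = 0, h′(0) = -27.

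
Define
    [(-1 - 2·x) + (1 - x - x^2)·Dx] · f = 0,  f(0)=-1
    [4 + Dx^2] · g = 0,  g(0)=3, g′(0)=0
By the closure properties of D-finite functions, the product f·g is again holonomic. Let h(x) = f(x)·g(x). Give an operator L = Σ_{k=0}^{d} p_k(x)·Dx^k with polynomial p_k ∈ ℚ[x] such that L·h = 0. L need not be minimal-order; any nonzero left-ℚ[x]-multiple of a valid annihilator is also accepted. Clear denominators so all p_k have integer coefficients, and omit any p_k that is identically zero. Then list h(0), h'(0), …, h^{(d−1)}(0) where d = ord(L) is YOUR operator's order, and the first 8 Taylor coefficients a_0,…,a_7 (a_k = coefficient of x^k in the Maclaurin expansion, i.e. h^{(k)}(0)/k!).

f: a_k = -1, -1, -2, -3, -5, -8, -13, -21, …
g: a_k = 3, 0, -6, 0, 2, 0, -4/15, 0, …
Product ⇒ symmetric product L₀, ord ≤ 2.
L = (-2 + 4·x + 4·x^2) + (2 + 4·x)·Dx + (-1 + x + x^2)·Dx^2  (order 2).
h: a_k = -3, -3, 0, -3, -5, -8, -191/15, -311/15, …
ICs: h(0) = -3, h′(0) = -3.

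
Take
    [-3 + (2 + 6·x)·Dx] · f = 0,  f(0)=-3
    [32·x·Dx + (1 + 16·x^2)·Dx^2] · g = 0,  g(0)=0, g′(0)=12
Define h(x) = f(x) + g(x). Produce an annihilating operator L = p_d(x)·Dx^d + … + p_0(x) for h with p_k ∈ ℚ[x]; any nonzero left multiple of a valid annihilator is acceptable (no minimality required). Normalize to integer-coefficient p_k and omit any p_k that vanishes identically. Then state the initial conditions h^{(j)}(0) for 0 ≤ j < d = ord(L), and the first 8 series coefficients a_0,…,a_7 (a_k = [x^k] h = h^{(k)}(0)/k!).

L = (-192 - 1440·x + 9216·x^2 + 13824·x^3)·Dx + (-155 - 768·x + 4128·x^2 + 36864·x^3 + 48384·x^4)·Dx^2 + (-6 + 110·x + 576·x^2 + 2624·x^3 + 10752·x^4 + 13824·x^5)·Dx^3  (order 3).
h: a_k = -3, 15/2, 27/8, -1105/16, 1215/128, 760917/1280, 45927/1024, -102178887/14336, …
ICs: h(0) = -3, h′(0) = 15/2, h′′(0) = 27/4.

f: a_k = -3, -9/2, 27/8, -81/16, 1215/128, -5103/256, 45927/1024, -216513/2048, …
g: a_k = 0, 12, 0, -64, 0, 3072/5, 0, -49152/7, …
h₀=f+g: left-lcm gives L₀, ord ≤ 3.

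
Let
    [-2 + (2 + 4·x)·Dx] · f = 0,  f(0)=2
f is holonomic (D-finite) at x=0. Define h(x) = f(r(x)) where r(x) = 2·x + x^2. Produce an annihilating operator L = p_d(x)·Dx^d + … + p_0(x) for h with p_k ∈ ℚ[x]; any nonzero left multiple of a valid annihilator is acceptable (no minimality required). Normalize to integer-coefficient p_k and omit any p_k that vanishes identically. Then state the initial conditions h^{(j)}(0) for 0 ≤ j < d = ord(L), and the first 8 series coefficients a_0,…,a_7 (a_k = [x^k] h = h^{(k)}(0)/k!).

f: a_k = 2, 2, -1, 1, -5/4, 7/4, -21/8, 33/8, …
Change of var in L_f (x↦r) gives L₀.
L = (-2 - 2·x) + (1 + 4·x + 2·x^2)·Dx  (order 1).
h: a_k = 2, 4, -2, 4, -9, 22, -57, 154, …
ICs: h(0) = 2.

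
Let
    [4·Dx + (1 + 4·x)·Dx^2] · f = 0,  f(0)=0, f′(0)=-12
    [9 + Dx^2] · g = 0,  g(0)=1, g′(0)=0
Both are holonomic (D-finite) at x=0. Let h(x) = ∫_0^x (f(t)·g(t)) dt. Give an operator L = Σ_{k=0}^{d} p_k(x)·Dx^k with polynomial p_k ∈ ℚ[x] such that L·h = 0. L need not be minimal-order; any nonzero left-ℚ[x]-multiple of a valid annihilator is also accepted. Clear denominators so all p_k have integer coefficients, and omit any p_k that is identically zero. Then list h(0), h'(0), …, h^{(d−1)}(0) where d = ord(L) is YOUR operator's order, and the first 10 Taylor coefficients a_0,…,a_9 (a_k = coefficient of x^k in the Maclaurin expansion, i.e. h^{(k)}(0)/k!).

f: a_k = 0, -12, 24, -64, 192, -3072/5, 2048, -49152/7, 24576, -262144/3, …
g: a_k = 1, 0, -9/2, 0, 27/8, 0, -81/80, 0, 729/4480, 0, …
Product ⇒ symmetric product L₀, ord ≤ 4.
∫: right-multiply L₀ by Dx.
L = (-2043 - 1296·x + 44064·x^2 + 186624·x^3 + 186624·x^4)·Dx + (72 + 5472·x + 31104·x^2 + 41472·x^3)·Dx^2 + (-182 + 864·x + 12096·x^2 + 41472·x^3 + 41472·x^4)·Dx^3 + (8 + 608·x + 3456·x^2 + 4608·x^3)·Dx^4 + (5 + 112·x + 800·x^2 + 2304·x^3 + 2304·x^4)·Dx^5  (order 5).
h: a_k = 0, 0, -6, 8, -5/2, 84/5, -1223/20, 1265/7, -624507/1120, 53279/30, …
ICs: h(0) = 0, h′(0) = 0, h′′(0) = -12, h′′′(0) = 48, h′′′′(0) = -60.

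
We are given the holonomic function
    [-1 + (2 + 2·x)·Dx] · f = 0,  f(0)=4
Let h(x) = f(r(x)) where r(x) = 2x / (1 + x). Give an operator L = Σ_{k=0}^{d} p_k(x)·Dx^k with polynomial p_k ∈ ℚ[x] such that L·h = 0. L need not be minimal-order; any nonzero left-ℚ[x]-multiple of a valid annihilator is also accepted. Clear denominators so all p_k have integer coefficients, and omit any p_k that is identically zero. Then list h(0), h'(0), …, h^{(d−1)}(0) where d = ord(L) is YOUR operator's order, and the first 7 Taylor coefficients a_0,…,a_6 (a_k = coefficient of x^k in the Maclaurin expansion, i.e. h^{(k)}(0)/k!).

f: a_k = 4, 2, -1/2, 1/4, -5/32, 7/64, -21/256, …
h₀=f(r): pull back L_f along r ⇒ L₀.
L = -1 + (1 + 4·x + 3·x^2)·Dx  (order 1).
h: a_k = 4, 4, -6, 10, -37/2, 75/2, -327/4, …
ICs: h(0) = 4.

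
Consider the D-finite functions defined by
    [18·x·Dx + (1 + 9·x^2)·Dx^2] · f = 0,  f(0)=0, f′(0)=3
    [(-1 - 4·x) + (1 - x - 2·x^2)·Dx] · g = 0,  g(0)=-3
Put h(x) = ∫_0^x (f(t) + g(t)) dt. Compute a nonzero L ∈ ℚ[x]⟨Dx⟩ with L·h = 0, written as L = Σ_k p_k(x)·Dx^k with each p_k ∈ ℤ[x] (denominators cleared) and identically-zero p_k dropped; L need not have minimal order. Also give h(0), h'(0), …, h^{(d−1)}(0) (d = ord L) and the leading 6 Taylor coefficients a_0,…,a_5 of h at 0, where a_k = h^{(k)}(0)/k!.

L = (18 - 72·x - 918·x^2 - 1872·x^3 - 4608·x^4 - 1296·x^6)·Dx^2 + (-8 - 30·x - 278·x^3 - 1788·x^4 - 3216·x^5 - 324·x^6 - 1296·x^7)·Dx^3 + (1 + 4·x + 24·x^2 + 4·x^3 + 103·x^4 - 300·x^5 - 312·x^6 - 108·x^7 - 216·x^8)·Dx^4  (order 4).
h: a_k = 0, -3, 0, -3, -6, -33/5, …
ICs: h(0) = 0, h′(0) = -3, h′′(0) = 0, h′′′(0) = -18.

f: a_k = 0, 3, 0, -9, 0, 243/5, …
g: a_k = -3, -3, -9, -15, -33, -63, …
f+g: L₀ = lclm(L_f,L_g), ord ≤ 2+1.
h=∫h₀ ⇒ L = L₀·Dx.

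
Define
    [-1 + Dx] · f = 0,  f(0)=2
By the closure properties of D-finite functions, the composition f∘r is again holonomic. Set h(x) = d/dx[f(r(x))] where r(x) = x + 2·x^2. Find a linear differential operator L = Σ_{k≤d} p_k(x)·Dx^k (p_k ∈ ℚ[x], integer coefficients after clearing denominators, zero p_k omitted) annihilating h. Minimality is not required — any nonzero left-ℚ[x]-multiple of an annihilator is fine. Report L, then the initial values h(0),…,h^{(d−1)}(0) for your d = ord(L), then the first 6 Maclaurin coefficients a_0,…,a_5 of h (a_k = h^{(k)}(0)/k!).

L = (5 + 8·x + 16·x^2) + (-1 - 4·x)·Dx  (order 1).
h: a_k = 2, 10, 13, 73/3, 281/12, 1741/60, …
ICs: h(0) = 2.

f: a_k = 2, 2, 1, 1/3, 1/12, 1/60, …
h₀=f(r): pull back L_f along r ⇒ L₀.
Differentiate: ansatz ord ≤ ord L₀ ⇒ L.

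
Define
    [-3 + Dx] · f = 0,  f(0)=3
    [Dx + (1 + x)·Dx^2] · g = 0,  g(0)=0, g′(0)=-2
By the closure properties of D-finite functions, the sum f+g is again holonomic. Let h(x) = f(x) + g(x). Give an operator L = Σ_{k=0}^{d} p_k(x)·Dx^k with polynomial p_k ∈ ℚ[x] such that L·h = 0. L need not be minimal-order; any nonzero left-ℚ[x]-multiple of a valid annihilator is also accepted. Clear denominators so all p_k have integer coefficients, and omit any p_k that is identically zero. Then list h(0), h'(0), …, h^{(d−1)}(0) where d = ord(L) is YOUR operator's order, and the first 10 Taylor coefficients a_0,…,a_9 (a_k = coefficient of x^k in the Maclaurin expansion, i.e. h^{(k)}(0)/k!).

L = (-15 - 9·x)·Dx + (-7 - 18·x - 9·x^2)·Dx^2 + (4 + 7·x + 3·x^2)·Dx^3  (order 3).
h: a_k = 3, 7, 29/2, 77/6, 85/8, 227/40, 809/240, 569/560, 3307/4480, -2399/40320, …
ICs: h(0) = 3, h′(0) = 7, h′′(0) = 29.

f: a_k = 3, 9, 27/2, 27/2, 81/8, 243/40, 243/80, 729/560, 2187/4480, 729/4480, …
g: a_k = 0, -2, 1, -2/3, 1/2, -2/5, 1/3, -2/7, 1/4, -2/9, …
Weyl lclm of L_f,L_g ⇒ L₀ (ord ≤ 3).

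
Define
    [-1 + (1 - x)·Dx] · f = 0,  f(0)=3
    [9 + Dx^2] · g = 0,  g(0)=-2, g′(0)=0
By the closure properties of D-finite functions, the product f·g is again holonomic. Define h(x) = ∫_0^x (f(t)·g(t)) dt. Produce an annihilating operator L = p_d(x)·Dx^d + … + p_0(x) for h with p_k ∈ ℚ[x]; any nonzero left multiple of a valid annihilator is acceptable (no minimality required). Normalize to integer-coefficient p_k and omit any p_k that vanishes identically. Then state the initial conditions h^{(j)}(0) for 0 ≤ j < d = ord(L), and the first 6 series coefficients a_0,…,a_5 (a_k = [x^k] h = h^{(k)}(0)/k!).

L = (-9 + 9·x)·Dx + 2·Dx^2 + (-1 + x)·Dx^3  (order 3).
h: a_k = 0, -6, -3, 7, 21/4, 3/20, …
ICs: h(0) = 0, h′(0) = -6, h′′(0) = -6.

f: a_k = 3, 3, 3, 3, 3, 3, …
g: a_k = -2, 0, 9, 0, -27/4, 0, …
Product ⇒ symmetric product L₀, ord ≤ 2.
h=∫h₀ ⇒ L = L₀·Dx.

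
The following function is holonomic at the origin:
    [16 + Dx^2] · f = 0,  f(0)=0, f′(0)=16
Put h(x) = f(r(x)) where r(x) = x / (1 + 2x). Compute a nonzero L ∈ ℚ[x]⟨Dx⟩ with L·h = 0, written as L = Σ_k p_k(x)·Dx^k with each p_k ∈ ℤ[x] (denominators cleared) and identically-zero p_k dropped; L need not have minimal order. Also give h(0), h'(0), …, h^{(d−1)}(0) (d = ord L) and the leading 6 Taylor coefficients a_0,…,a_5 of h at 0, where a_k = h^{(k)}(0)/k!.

L = 16 + (4 + 24·x + 48·x^2 + 32·x^3)·Dx + (1 + 8·x + 24·x^2 + 32·x^3 + 16·x^4)·Dx^2  (order 2).
h: a_k = 0, 16, -32, 64/3, 128, -11008/15, …
ICs: h(0) = 0, h′(0) = 16.

f: a_k = 0, 16, 0, -128/3, 0, 512/15, …
f∘r: x↦r, Dx↦Dx/r' in L_f ⇒ L₀.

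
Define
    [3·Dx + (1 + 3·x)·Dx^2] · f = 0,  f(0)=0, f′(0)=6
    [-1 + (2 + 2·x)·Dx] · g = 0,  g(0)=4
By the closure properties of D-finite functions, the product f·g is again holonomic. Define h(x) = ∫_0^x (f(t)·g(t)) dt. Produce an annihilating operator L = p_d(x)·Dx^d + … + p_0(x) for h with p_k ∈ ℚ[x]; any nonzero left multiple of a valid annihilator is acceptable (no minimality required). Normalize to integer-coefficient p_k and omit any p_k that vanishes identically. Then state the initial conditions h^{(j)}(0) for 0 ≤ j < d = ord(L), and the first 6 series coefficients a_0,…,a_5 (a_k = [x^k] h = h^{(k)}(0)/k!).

f: a_k = 0, 6, -9, 18, -81/2, 486/5, …
g: a_k = 4, 2, -1/2, 1/4, -5/32, 7/64, …
h₀=f·g: eliminate ⇒ L₀, order ≤ 2·1.
∫: right-multiply L₀ by Dx.
L = (-3 + 3·x)·Dx + (8 + 8·x)·Dx^2 + (4 + 20·x + 28·x^2 + 12·x^3)·Dx^3  (order 3).
h: a_k = 0, 0, 12, -8, 51/4, -24, …
ICs: h(0) = 0, h′(0) = 0, h′′(0) = 24.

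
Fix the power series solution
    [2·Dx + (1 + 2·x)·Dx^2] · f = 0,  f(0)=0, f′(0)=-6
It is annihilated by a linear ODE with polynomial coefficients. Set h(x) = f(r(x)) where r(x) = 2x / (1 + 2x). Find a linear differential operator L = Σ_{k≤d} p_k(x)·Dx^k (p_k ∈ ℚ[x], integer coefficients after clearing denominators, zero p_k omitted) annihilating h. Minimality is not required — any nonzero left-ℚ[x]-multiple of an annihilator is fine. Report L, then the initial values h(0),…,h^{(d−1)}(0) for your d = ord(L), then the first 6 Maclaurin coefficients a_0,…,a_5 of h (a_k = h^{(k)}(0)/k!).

f: a_k = 0, -6, 6, -8, 12, -96/5, …
L₀ from L_f via x↦r, Dx↦r'^{-1}Dx.
L = (8 + 24·x)·Dx + (1 + 8·x + 12·x^2)·Dx^2  (order 2).
h: a_k = 0, -12, 48, -208, 960, -23232/5, …
ICs: h(0) = 0, h′(0) = -12.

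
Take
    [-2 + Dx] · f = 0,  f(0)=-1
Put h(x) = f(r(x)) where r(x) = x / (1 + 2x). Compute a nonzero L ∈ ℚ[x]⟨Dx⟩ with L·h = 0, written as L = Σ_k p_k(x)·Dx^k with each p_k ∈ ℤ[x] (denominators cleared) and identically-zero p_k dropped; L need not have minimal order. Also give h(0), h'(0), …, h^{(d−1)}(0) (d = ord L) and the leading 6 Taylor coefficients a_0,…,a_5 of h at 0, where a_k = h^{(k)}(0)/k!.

L = -2 + (1 + 4·x + 4·x^2)·Dx  (order 1).
h: a_k = -1, -2, 2, -4/3, -2/3, 76/15, …
ICs: h(0) = -1.

f: a_k = -1, -2, -2, -4/3, -2/3, -4/15, …
Substitute x→r, Dx→(1/r')Dx; clear ⇒ L₀.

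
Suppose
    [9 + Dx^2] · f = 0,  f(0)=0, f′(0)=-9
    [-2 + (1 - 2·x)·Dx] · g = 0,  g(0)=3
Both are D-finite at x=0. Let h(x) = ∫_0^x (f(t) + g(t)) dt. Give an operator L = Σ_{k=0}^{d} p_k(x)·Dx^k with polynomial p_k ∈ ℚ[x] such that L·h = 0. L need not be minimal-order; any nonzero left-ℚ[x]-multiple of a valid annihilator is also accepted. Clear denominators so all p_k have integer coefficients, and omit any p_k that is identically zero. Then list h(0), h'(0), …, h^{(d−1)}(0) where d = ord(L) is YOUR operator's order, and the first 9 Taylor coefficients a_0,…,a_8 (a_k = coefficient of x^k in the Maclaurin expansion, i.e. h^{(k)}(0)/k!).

f: a_k = 0, -9, 0, 27/2, 0, -243/40, 0, 729/560, 0, …
g: a_k = 3, 6, 12, 24, 48, 96, 192, 384, 768, …
f+g: L₀ = lclm(L_f,L_g), ord ≤ 2+1.
Integrate: L := L₀·Dx.
L = (-594 + 648·x - 648·x^2)·Dx + (153 - 630·x + 972·x^2 - 648·x^3)·Dx^2 + (-66 + 72·x - 72·x^2)·Dx^3 + (17 - 70·x + 108·x^2 - 72·x^3)·Dx^4  (order 4).
h: a_k = 0, 3, -3/2, 4, 75/8, 48/5, 1199/80, 192/7, 215769/4480, …
ICs: h(0) = 0, h′(0) = 3, h′′(0) = -3, h′′′(0) = 24.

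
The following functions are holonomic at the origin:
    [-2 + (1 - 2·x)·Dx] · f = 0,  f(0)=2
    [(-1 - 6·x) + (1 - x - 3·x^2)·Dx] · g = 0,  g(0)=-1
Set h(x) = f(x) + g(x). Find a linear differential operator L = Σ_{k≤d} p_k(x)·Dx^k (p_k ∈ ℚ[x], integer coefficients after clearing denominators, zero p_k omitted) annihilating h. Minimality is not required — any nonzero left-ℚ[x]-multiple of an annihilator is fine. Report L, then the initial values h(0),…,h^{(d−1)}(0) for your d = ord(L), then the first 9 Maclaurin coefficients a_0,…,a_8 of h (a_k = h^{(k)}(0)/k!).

f: a_k = 2, 4, 8, 16, 32, 64, 128, 256, 512, …
g: a_k = -1, -1, -4, -7, -19, -40, -97, -217, -508, …
Sum ⇒ L₀ = lclm(L_f,L_g) in ℚ(x)⟨Dx⟩.
L = (8 - 36·x + 108·x^2 - 72·x^3) + (-2·x - 54·x^2 + 192·x^3 - 144·x^4)·Dx + (-1 + 9·x - 23·x^2 + 6·x^3 + 42·x^4 - 36·x^5)·Dx^2  (order 2).
h: a_k = 1, 3, 4, 9, 13, 24, 31, 39, 4, …
ICs: h(0) = 1, h′(0) = 3.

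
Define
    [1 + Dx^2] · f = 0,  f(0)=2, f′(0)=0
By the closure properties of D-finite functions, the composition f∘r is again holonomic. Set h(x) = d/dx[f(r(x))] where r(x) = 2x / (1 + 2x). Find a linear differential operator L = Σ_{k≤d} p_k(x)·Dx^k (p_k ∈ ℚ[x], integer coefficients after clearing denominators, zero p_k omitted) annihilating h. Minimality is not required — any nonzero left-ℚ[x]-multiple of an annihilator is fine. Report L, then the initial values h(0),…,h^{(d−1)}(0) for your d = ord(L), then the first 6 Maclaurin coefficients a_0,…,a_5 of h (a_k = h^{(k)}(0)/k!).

L = (28 + 96·x + 96·x^2) + (12 + 72·x + 144·x^2 + 96·x^3)·Dx + (1 + 8·x + 24·x^2 + 32·x^3 + 16·x^4)·Dx^2  (order 2).
h: a_k = 0, -8, 48, -560/3, 1760/3, -24016/15, …
ICs: h(0) = 0, h′(0) = -8.

f: a_k = 2, 0, -1, 0, 1/12, 0, …
f∘r: x↦r, Dx↦Dx/r' in L_f ⇒ L₀.
h=h₀': d/dx-closure on L₀ ⇒ L.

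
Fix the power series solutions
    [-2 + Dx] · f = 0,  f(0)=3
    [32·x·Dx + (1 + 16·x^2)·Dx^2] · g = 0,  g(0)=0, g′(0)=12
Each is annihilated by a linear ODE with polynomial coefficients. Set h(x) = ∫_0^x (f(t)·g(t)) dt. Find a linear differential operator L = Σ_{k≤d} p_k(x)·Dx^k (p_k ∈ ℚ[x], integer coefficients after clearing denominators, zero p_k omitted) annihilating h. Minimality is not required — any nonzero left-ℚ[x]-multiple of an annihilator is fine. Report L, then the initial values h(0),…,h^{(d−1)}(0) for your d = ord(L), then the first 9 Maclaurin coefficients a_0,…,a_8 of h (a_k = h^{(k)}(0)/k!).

L = (4 - 64·x + 64·x^2)·Dx + (-4 + 32·x - 64·x^2)·Dx^2 + (1 + 16·x^2)·Dx^3  (order 3).
h: a_k = 0, 0, 18, 24, -30, -336/5, 1236/5, 3440/7, -76578/35, …
ICs: h(0) = 0, h′(0) = 0, h′′(0) = 36.

f: a_k = 3, 6, 6, 4, 2, 4/5, 4/15, 8/105, 2/105, …
g: a_k = 0, 12, 0, -64, 0, 3072/5, 0, -49152/7, 0, …
h₀=f·g: eliminate ⇒ L₀, order ≤ 1·2.
∫: right-multiply L₀ by Dx.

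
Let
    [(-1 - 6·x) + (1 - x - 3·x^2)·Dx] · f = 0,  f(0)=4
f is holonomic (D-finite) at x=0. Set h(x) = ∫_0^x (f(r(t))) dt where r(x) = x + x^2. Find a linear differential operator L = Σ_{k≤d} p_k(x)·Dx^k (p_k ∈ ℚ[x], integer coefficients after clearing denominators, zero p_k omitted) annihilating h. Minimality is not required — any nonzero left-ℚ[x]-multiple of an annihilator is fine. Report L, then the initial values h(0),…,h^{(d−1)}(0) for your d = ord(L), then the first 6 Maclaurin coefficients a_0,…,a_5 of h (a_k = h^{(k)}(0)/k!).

L = (1 + 8·x + 18·x^2 + 12·x^3)·Dx + (-1 + x + 4·x^2 + 6·x^3 + 3·x^4)·Dx^2  (order 2).
h: a_k = 0, 4, 2, 20/3, 15, 176/5, …
ICs: h(0) = 0, h′(0) = 4.

f: a_k = 4, 4, 16, 28, 76, 160, …
Change of var in L_f (x↦r) gives L₀.
h=∫₀ˣh₀: take L = L₀·Dx.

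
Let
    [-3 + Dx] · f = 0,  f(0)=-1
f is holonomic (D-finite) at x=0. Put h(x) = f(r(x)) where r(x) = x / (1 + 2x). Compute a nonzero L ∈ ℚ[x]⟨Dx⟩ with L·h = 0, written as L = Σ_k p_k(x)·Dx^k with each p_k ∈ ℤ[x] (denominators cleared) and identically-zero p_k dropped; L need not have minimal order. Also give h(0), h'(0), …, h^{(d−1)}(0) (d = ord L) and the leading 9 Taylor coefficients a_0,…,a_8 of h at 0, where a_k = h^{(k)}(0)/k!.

f: a_k = -1, -3, -9/2, -9/2, -27/8, -81/40, -81/80, -243/560, -729/4480, …
Substitute x→r, Dx→(1/r')Dx; clear ⇒ L₀.
L = -3 + (1 + 4·x + 4·x^2)·Dx  (order 1).
h: a_k = -1, -3, 3/2, 3/2, -51/8, 519/40, -1581/80, 12441/560, -45417/4480, …
ICs: h(0) = -1.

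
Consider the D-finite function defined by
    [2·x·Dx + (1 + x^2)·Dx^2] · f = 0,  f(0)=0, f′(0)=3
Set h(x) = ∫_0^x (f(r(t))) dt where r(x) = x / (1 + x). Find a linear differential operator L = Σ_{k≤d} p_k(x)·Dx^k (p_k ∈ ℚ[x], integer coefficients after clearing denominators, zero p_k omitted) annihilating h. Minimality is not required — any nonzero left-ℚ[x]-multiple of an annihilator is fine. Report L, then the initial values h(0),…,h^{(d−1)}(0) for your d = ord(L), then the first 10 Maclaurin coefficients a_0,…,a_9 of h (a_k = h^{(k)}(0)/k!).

f: a_k = 0, 3, 0, -1, 0, 3/5, 0, -3/7, 0, 1/3, …
L₀ from L_f via x↦r, Dx↦r'^{-1}Dx.
Integrate: L := L₀·Dx.
L = (2 + 4·x)·Dx^2 + (1 + 2·x + 2·x^2)·Dx^3  (order 3).
h: a_k = 0, 0, 3/2, -1, 1/2, 0, -2/5, 4/7, -3/7, 0, …
ICs: h(0) = 0, h′(0) = 0, h′′(0) = 3.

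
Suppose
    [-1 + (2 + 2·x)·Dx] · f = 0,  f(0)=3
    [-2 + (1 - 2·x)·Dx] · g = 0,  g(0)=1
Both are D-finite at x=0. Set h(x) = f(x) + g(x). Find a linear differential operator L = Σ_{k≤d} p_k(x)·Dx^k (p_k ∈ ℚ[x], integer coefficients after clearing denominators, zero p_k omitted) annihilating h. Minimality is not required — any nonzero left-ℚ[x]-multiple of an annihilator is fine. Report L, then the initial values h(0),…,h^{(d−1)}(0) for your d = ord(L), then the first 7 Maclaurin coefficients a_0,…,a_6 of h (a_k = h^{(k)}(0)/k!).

L = (6 + 4·x) + (-11 - 20·x - 12·x^2)·Dx + (2 + 2·x - 8·x^2 - 8·x^3)·Dx^2  (order 2).
h: a_k = 4, 7/2, 29/8, 131/16, 2033/128, 8213/256, 65473/1024, …
ICs: h(0) = 4, h′(0) = 7/2.

f: a_k = 3, 3/2, -3/8, 3/16, -15/128, 21/256, -63/1024, …
g: a_k = 1, 2, 4, 8, 16, 32, 64, …
L₀ := lclm(L_f,L_g); ord L₀ ≤ 1+1.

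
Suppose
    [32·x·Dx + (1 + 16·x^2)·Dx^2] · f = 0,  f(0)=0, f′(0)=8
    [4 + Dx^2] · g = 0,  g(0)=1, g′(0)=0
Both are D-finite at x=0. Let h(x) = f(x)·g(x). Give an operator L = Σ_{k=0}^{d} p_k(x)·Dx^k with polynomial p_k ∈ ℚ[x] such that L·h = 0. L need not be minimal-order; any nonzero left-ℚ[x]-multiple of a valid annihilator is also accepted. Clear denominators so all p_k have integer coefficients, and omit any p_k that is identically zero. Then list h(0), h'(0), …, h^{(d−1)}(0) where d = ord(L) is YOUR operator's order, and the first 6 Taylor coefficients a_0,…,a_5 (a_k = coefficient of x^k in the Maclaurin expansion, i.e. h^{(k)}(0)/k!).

f: a_k = 0, 8, 0, -128/3, 0, 2048/5, …
g: a_k = 1, 0, -2, 0, 2/3, 0, …
L₀ := L_f ⊗_s L_g (sym. prod.), ord ≤ 4.
L = (1360 + 60416·x^2 + 106496·x^4 + 262144·x^6 + 1048576·x^8) + (2304·x + 45056·x^3 + 196608·x^5 + 1048576·x^7)·Dx + (360 + 15872·x^2 + 36864·x^4 + 131072·x^6 + 524288·x^8)·Dx^2 + (576·x + 11264·x^3 + 49152·x^5 + 262144·x^7)·Dx^3 + (5 + 192·x^2 + 2560·x^4 + 16384·x^6 + 65536·x^8)·Dx^4  (order 4).
h: a_k = 0, 8, 0, -176/3, 0, 7504/15, …
ICs: h(0) = 0, h′(0) = 8, h′′(0) = 0, h′′′(0) = -352.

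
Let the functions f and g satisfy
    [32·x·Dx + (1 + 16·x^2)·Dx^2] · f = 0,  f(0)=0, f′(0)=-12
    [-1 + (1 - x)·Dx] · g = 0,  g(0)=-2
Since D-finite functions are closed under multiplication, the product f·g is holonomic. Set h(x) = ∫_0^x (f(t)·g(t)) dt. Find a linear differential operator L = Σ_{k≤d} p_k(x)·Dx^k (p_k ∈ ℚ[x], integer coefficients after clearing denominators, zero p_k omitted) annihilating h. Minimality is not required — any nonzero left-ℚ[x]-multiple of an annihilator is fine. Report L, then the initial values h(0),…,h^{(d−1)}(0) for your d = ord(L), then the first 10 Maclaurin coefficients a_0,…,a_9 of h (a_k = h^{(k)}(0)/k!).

L = 32·x·Dx + (2 - 32·x + 64·x^2)·Dx^2 + (-1 + x - 16·x^2 + 16·x^3)·Dx^3  (order 3).
h: a_k = 0, 0, 12, 8, -26, -104/5, 2812/15, 5624/35, -56519/35, -452152/315, …
ICs: h(0) = 0, h′(0) = 0, h′′(0) = 24.

f: a_k = 0, -12, 0, 64, 0, -3072/5, 0, 49152/7, 0, -262144/3, …
g: a_k = -2, -2, -2, -2, -2, -2, -2, -2, -2, -2, …
Sym-product of L_f,L_g gives L₀ (≤ ord 2).
h=∫₀ˣh₀: take L = L₀·Dx.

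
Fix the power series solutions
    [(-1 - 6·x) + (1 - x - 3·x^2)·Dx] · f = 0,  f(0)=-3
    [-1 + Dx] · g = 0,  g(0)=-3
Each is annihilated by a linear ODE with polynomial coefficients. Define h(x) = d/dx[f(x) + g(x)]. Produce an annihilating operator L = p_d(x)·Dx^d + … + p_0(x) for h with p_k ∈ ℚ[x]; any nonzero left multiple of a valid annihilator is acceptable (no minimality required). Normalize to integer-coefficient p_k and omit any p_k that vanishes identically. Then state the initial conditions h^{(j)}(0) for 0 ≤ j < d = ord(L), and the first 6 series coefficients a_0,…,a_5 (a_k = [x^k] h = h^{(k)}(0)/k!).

f: a_k = -3, -3, -12, -21, -57, -120, …
g: a_k = -3, -3, -3/2, -1/2, -1/8, -1/40, …
f+g: L₀ = lclm(L_f,L_g), ord ≤ 1+1.
Differentiate: ansatz ord ≤ ord L₀ ⇒ L.
L = (34 + 278·x + 312·x^2 + 756·x^3 + 162·x^4) + (-41 - 284·x - 341·x^2 - 672·x^3 + 45·x^4 + 54·x^5)·Dx + (7 + 6·x + 29·x^2 - 84·x^3 - 207·x^4 - 54·x^5)·Dx^2  (order 2).
h: a_k = -6, -27, -129/2, -457/2, -4801/8, -69841/40, …
ICs: h(0) = -6, h′(0) = -27.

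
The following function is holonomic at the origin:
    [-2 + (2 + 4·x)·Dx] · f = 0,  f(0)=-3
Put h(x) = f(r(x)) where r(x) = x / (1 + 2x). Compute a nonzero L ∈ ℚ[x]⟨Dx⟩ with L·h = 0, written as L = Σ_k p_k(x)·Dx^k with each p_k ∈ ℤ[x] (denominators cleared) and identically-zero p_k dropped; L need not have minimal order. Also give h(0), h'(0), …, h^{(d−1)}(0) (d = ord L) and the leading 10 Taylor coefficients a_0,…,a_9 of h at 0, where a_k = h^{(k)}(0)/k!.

L = -1 + (1 + 6·x + 8·x^2)·Dx  (order 1).
h: a_k = -3, -3, 15/2, -39/2, 423/8, -1197/8, 7059/16, -21615/16, 547383/128, -1782609/128, …
ICs: h(0) = -3.

f: a_k = -3, -3, 3/2, -3/2, 15/8, -21/8, 63/16, -99/16, 1287/128, -2145/128, …
f∘r: x↦r, Dx↦Dx/r' in L_f ⇒ L₀.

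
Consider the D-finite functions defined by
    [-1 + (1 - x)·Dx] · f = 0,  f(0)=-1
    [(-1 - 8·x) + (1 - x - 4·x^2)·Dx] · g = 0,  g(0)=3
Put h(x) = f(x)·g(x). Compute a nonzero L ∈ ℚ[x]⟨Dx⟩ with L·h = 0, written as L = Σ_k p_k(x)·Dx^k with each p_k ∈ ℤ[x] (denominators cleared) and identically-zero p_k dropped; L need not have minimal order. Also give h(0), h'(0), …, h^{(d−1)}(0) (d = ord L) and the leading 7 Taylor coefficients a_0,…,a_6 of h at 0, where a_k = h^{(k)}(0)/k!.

L = (-2 - 6·x + 12·x^2) + (1 - 2·x - 3·x^2 + 4·x^3)·Dx  (order 1).
h: a_k = -3, -6, -21, -48, -135, -330, -873, …
ICs: h(0) = -3.

f: a_k = -1, -1, -1, -1, -1, -1, -1, …
g: a_k = 3, 3, 15, 27, 87, 195, 543, …
h₀=f·g: eliminate ⇒ L₀, order ≤ 1·1.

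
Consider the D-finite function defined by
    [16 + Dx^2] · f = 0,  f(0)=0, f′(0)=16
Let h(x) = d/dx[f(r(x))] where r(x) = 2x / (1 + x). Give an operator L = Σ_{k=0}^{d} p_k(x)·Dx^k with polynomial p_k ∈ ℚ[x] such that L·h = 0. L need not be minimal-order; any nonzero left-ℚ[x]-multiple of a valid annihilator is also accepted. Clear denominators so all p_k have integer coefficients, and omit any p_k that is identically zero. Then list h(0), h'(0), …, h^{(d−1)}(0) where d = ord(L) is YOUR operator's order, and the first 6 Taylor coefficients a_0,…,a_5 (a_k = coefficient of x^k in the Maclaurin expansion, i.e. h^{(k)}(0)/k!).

L = (70 + 12·x + 6·x^2) + (6 + 18·x + 18·x^2 + 6·x^3)·Dx + (1 + 4·x + 6·x^2 + 4·x^3 + x^4)·Dx^2  (order 2).
h: a_k = 32, -64, -928, 3968, -13856/3, -12480, …
ICs: h(0) = 32, h′(0) = -64.

f: a_k = 0, 16, 0, -128/3, 0, 512/15, …
h₀=f(r): pull back L_f along r ⇒ L₀.
Derive L from L₀ (diff closure).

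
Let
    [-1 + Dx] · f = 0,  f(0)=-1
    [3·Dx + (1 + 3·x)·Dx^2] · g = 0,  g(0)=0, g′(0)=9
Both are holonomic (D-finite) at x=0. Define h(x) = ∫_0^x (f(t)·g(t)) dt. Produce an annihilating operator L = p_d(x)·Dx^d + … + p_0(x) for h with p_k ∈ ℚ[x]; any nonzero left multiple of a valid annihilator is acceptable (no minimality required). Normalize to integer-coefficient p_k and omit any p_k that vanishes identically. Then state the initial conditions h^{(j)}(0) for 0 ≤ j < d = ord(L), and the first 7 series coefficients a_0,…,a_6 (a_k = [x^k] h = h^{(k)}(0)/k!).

f: a_k = -1, -1, -1/2, -1/6, -1/24, -1/120, -1/720, …
g: a_k = 0, 9, -27/2, 27, -243/4, 729/5, -729/2, …
L₀ := L_f ⊗_s L_g (sym. prod.), ord ≤ 2.
Integrate: L := L₀·Dx.
L = (-2 + 3·x)·Dx + (1 - 6·x)·Dx^2 + (1 + 3·x)·Dx^3  (order 3).
h: a_k = 0, 0, -9/2, 3/2, -9/2, 39/5, -1289/80, …
ICs: h(0) = 0, h′(0) = 0, h′′(0) = -9.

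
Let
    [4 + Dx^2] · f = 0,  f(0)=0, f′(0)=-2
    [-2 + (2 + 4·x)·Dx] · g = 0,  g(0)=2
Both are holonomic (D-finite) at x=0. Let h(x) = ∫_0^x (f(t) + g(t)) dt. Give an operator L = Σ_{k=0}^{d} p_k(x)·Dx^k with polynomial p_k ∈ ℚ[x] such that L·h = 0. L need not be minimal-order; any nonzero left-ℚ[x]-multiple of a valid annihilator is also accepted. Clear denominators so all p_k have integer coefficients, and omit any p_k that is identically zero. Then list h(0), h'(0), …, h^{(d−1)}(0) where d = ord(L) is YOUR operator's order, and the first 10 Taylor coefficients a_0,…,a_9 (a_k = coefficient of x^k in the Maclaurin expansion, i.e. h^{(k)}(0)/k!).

L = (-28 - 64·x - 64·x^2)·Dx + (12 + 88·x + 192·x^2 + 128·x^3)·Dx^2 + (-7 - 16·x - 16·x^2)·Dx^3 + (3 + 22·x + 48·x^2 + 32·x^3)·Dx^4  (order 4).
h: a_k = 0, 2, 0, -1/3, 7/12, -1/4, 89/360, -3/8, 10459/20160, -143/192, …
ICs: h(0) = 0, h′(0) = 2, h′′(0) = 0, h′′′(0) = -2.

f: a_k = 0, -2, 0, 4/3, 0, -4/15, 0, 8/315, 0, -4/2835, …
g: a_k = 2, 2, -1, 1, -5/4, 7/4, -21/8, 33/8, -429/64, 715/64, …
Sum ⇒ L₀ = lclm(L_f,L_g) in ℚ(x)⟨Dx⟩.
h=∫h₀ ⇒ L = L₀·Dx.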